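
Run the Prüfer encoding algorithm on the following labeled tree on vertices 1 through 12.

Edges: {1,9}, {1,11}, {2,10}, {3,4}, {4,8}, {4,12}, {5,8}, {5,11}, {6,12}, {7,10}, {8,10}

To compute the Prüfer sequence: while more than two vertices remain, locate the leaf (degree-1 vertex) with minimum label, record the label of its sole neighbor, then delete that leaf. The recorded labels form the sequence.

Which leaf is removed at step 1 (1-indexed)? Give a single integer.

Answer: 2

Derivation:
Step 1: current leaves = {2,3,6,7,9}. Remove leaf 2 (neighbor: 10).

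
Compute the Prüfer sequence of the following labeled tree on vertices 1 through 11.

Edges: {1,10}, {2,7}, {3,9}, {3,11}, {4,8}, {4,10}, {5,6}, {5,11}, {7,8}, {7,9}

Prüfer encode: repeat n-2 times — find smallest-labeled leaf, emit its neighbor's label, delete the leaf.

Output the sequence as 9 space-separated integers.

Answer: 10 7 5 11 4 8 7 9 3

Derivation:
Step 1: leaves = {1,2,6}. Remove smallest leaf 1, emit neighbor 10.
Step 2: leaves = {2,6,10}. Remove smallest leaf 2, emit neighbor 7.
Step 3: leaves = {6,10}. Remove smallest leaf 6, emit neighbor 5.
Step 4: leaves = {5,10}. Remove smallest leaf 5, emit neighbor 11.
Step 5: leaves = {10,11}. Remove smallest leaf 10, emit neighbor 4.
Step 6: leaves = {4,11}. Remove smallest leaf 4, emit neighbor 8.
Step 7: leaves = {8,11}. Remove smallest leaf 8, emit neighbor 7.
Step 8: leaves = {7,11}. Remove smallest leaf 7, emit neighbor 9.
Step 9: leaves = {9,11}. Remove smallest leaf 9, emit neighbor 3.
Done: 2 vertices remain (3, 11). Sequence = [10 7 5 11 4 8 7 9 3]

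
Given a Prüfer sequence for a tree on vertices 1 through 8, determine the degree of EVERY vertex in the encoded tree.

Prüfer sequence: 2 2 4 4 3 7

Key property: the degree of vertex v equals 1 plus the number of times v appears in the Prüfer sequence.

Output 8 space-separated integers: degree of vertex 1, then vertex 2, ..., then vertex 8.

p_1 = 2: count[2] becomes 1
p_2 = 2: count[2] becomes 2
p_3 = 4: count[4] becomes 1
p_4 = 4: count[4] becomes 2
p_5 = 3: count[3] becomes 1
p_6 = 7: count[7] becomes 1
Degrees (1 + count): deg[1]=1+0=1, deg[2]=1+2=3, deg[3]=1+1=2, deg[4]=1+2=3, deg[5]=1+0=1, deg[6]=1+0=1, deg[7]=1+1=2, deg[8]=1+0=1

Answer: 1 3 2 3 1 1 2 1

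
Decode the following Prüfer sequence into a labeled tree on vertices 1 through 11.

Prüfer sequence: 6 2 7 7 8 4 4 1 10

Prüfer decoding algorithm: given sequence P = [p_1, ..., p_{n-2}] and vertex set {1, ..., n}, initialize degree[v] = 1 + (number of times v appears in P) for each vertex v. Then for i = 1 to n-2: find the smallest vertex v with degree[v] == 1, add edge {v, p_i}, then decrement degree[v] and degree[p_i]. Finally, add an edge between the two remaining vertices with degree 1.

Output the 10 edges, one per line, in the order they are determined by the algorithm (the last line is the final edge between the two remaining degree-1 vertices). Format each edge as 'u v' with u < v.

Answer: 3 6
2 5
2 7
6 7
7 8
4 8
4 9
1 4
1 10
10 11

Derivation:
Initial degrees: {1:2, 2:2, 3:1, 4:3, 5:1, 6:2, 7:3, 8:2, 9:1, 10:2, 11:1}
Step 1: smallest deg-1 vertex = 3, p_1 = 6. Add edge {3,6}. Now deg[3]=0, deg[6]=1.
Step 2: smallest deg-1 vertex = 5, p_2 = 2. Add edge {2,5}. Now deg[5]=0, deg[2]=1.
Step 3: smallest deg-1 vertex = 2, p_3 = 7. Add edge {2,7}. Now deg[2]=0, deg[7]=2.
Step 4: smallest deg-1 vertex = 6, p_4 = 7. Add edge {6,7}. Now deg[6]=0, deg[7]=1.
Step 5: smallest deg-1 vertex = 7, p_5 = 8. Add edge {7,8}. Now deg[7]=0, deg[8]=1.
Step 6: smallest deg-1 vertex = 8, p_6 = 4. Add edge {4,8}. Now deg[8]=0, deg[4]=2.
Step 7: smallest deg-1 vertex = 9, p_7 = 4. Add edge {4,9}. Now deg[9]=0, deg[4]=1.
Step 8: smallest deg-1 vertex = 4, p_8 = 1. Add edge {1,4}. Now deg[4]=0, deg[1]=1.
Step 9: smallest deg-1 vertex = 1, p_9 = 10. Add edge {1,10}. Now deg[1]=0, deg[10]=1.
Final: two remaining deg-1 vertices are 10, 11. Add edge {10,11}.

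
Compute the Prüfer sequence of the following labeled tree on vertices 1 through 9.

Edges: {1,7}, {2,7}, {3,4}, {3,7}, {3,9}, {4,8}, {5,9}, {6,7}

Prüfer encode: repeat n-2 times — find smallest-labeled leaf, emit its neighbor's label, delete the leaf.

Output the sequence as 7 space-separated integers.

Step 1: leaves = {1,2,5,6,8}. Remove smallest leaf 1, emit neighbor 7.
Step 2: leaves = {2,5,6,8}. Remove smallest leaf 2, emit neighbor 7.
Step 3: leaves = {5,6,8}. Remove smallest leaf 5, emit neighbor 9.
Step 4: leaves = {6,8,9}. Remove smallest leaf 6, emit neighbor 7.
Step 5: leaves = {7,8,9}. Remove smallest leaf 7, emit neighbor 3.
Step 6: leaves = {8,9}. Remove smallest leaf 8, emit neighbor 4.
Step 7: leaves = {4,9}. Remove smallest leaf 4, emit neighbor 3.
Done: 2 vertices remain (3, 9). Sequence = [7 7 9 7 3 4 3]

Answer: 7 7 9 7 3 4 3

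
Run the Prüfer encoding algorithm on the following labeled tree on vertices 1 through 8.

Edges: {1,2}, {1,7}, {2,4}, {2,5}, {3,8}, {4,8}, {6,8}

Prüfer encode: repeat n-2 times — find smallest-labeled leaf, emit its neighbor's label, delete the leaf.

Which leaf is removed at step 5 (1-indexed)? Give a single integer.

Step 1: current leaves = {3,5,6,7}. Remove leaf 3 (neighbor: 8).
Step 2: current leaves = {5,6,7}. Remove leaf 5 (neighbor: 2).
Step 3: current leaves = {6,7}. Remove leaf 6 (neighbor: 8).
Step 4: current leaves = {7,8}. Remove leaf 7 (neighbor: 1).
Step 5: current leaves = {1,8}. Remove leaf 1 (neighbor: 2).

Answer: 1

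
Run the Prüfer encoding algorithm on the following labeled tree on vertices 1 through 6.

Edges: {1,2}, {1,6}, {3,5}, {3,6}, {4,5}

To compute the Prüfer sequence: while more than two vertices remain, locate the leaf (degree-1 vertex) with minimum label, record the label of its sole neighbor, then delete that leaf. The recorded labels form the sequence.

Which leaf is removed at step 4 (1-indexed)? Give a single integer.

Answer: 5

Derivation:
Step 1: current leaves = {2,4}. Remove leaf 2 (neighbor: 1).
Step 2: current leaves = {1,4}. Remove leaf 1 (neighbor: 6).
Step 3: current leaves = {4,6}. Remove leaf 4 (neighbor: 5).
Step 4: current leaves = {5,6}. Remove leaf 5 (neighbor: 3).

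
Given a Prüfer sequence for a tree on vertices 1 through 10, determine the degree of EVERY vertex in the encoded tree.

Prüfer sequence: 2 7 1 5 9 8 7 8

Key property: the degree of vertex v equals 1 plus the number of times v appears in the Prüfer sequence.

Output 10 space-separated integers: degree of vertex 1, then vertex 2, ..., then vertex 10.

Answer: 2 2 1 1 2 1 3 3 2 1

Derivation:
p_1 = 2: count[2] becomes 1
p_2 = 7: count[7] becomes 1
p_3 = 1: count[1] becomes 1
p_4 = 5: count[5] becomes 1
p_5 = 9: count[9] becomes 1
p_6 = 8: count[8] becomes 1
p_7 = 7: count[7] becomes 2
p_8 = 8: count[8] becomes 2
Degrees (1 + count): deg[1]=1+1=2, deg[2]=1+1=2, deg[3]=1+0=1, deg[4]=1+0=1, deg[5]=1+1=2, deg[6]=1+0=1, deg[7]=1+2=3, deg[8]=1+2=3, deg[9]=1+1=2, deg[10]=1+0=1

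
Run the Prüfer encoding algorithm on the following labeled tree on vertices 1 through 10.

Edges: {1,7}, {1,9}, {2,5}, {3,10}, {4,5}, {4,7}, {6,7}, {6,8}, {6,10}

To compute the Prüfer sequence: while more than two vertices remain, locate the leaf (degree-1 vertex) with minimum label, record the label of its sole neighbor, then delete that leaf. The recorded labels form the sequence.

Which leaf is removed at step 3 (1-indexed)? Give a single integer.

Step 1: current leaves = {2,3,8,9}. Remove leaf 2 (neighbor: 5).
Step 2: current leaves = {3,5,8,9}. Remove leaf 3 (neighbor: 10).
Step 3: current leaves = {5,8,9,10}. Remove leaf 5 (neighbor: 4).

Answer: 5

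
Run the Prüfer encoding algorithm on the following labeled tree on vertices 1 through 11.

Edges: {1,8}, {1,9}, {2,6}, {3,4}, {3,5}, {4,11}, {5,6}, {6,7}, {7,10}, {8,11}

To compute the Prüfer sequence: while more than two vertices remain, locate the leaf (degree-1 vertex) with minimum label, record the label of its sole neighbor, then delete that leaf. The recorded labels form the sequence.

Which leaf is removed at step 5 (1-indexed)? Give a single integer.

Answer: 10

Derivation:
Step 1: current leaves = {2,9,10}. Remove leaf 2 (neighbor: 6).
Step 2: current leaves = {9,10}. Remove leaf 9 (neighbor: 1).
Step 3: current leaves = {1,10}. Remove leaf 1 (neighbor: 8).
Step 4: current leaves = {8,10}. Remove leaf 8 (neighbor: 11).
Step 5: current leaves = {10,11}. Remove leaf 10 (neighbor: 7).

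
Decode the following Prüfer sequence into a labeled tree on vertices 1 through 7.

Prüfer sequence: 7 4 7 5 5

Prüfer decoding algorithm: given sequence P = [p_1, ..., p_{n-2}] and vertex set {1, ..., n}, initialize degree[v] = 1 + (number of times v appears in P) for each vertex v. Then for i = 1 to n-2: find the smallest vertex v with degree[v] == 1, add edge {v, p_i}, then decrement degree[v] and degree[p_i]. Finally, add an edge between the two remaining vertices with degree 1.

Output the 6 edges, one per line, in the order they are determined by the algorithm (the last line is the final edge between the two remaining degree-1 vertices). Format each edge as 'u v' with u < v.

Answer: 1 7
2 4
3 7
4 5
5 6
5 7

Derivation:
Initial degrees: {1:1, 2:1, 3:1, 4:2, 5:3, 6:1, 7:3}
Step 1: smallest deg-1 vertex = 1, p_1 = 7. Add edge {1,7}. Now deg[1]=0, deg[7]=2.
Step 2: smallest deg-1 vertex = 2, p_2 = 4. Add edge {2,4}. Now deg[2]=0, deg[4]=1.
Step 3: smallest deg-1 vertex = 3, p_3 = 7. Add edge {3,7}. Now deg[3]=0, deg[7]=1.
Step 4: smallest deg-1 vertex = 4, p_4 = 5. Add edge {4,5}. Now deg[4]=0, deg[5]=2.
Step 5: smallest deg-1 vertex = 6, p_5 = 5. Add edge {5,6}. Now deg[6]=0, deg[5]=1.
Final: two remaining deg-1 vertices are 5, 7. Add edge {5,7}.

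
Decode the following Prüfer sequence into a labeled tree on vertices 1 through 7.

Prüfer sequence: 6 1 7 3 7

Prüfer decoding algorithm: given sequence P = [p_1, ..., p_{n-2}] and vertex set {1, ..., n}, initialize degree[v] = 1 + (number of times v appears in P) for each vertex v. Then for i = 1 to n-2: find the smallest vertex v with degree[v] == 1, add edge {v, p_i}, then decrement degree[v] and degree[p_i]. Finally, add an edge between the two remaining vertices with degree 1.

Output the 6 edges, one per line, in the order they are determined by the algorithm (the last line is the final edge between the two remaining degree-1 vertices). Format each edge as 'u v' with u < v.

Answer: 2 6
1 4
1 7
3 5
3 7
6 7

Derivation:
Initial degrees: {1:2, 2:1, 3:2, 4:1, 5:1, 6:2, 7:3}
Step 1: smallest deg-1 vertex = 2, p_1 = 6. Add edge {2,6}. Now deg[2]=0, deg[6]=1.
Step 2: smallest deg-1 vertex = 4, p_2 = 1. Add edge {1,4}. Now deg[4]=0, deg[1]=1.
Step 3: smallest deg-1 vertex = 1, p_3 = 7. Add edge {1,7}. Now deg[1]=0, deg[7]=2.
Step 4: smallest deg-1 vertex = 5, p_4 = 3. Add edge {3,5}. Now deg[5]=0, deg[3]=1.
Step 5: smallest deg-1 vertex = 3, p_5 = 7. Add edge {3,7}. Now deg[3]=0, deg[7]=1.
Final: two remaining deg-1 vertices are 6, 7. Add edge {6,7}.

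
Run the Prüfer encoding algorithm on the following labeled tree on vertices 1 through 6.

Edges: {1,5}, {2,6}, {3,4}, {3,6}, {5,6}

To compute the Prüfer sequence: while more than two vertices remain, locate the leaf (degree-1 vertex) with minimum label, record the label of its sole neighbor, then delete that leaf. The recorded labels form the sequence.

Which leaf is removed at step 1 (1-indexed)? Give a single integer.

Step 1: current leaves = {1,2,4}. Remove leaf 1 (neighbor: 5).

Answer: 1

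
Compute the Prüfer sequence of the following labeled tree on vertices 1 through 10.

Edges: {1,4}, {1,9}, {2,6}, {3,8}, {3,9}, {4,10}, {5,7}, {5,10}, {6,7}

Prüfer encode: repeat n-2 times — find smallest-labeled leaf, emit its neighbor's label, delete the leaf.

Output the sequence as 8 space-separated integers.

Step 1: leaves = {2,8}. Remove smallest leaf 2, emit neighbor 6.
Step 2: leaves = {6,8}. Remove smallest leaf 6, emit neighbor 7.
Step 3: leaves = {7,8}. Remove smallest leaf 7, emit neighbor 5.
Step 4: leaves = {5,8}. Remove smallest leaf 5, emit neighbor 10.
Step 5: leaves = {8,10}. Remove smallest leaf 8, emit neighbor 3.
Step 6: leaves = {3,10}. Remove smallest leaf 3, emit neighbor 9.
Step 7: leaves = {9,10}. Remove smallest leaf 9, emit neighbor 1.
Step 8: leaves = {1,10}. Remove smallest leaf 1, emit neighbor 4.
Done: 2 vertices remain (4, 10). Sequence = [6 7 5 10 3 9 1 4]

Answer: 6 7 5 10 3 9 1 4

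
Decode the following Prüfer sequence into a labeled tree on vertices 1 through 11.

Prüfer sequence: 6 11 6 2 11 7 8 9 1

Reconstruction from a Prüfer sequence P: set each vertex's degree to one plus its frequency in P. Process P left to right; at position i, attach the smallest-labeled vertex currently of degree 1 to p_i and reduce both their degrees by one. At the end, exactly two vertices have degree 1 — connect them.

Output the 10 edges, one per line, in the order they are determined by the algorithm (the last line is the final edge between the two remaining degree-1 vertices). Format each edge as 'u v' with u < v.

Answer: 3 6
4 11
5 6
2 6
2 11
7 10
7 8
8 9
1 9
1 11

Derivation:
Initial degrees: {1:2, 2:2, 3:1, 4:1, 5:1, 6:3, 7:2, 8:2, 9:2, 10:1, 11:3}
Step 1: smallest deg-1 vertex = 3, p_1 = 6. Add edge {3,6}. Now deg[3]=0, deg[6]=2.
Step 2: smallest deg-1 vertex = 4, p_2 = 11. Add edge {4,11}. Now deg[4]=0, deg[11]=2.
Step 3: smallest deg-1 vertex = 5, p_3 = 6. Add edge {5,6}. Now deg[5]=0, deg[6]=1.
Step 4: smallest deg-1 vertex = 6, p_4 = 2. Add edge {2,6}. Now deg[6]=0, deg[2]=1.
Step 5: smallest deg-1 vertex = 2, p_5 = 11. Add edge {2,11}. Now deg[2]=0, deg[11]=1.
Step 6: smallest deg-1 vertex = 10, p_6 = 7. Add edge {7,10}. Now deg[10]=0, deg[7]=1.
Step 7: smallest deg-1 vertex = 7, p_7 = 8. Add edge {7,8}. Now deg[7]=0, deg[8]=1.
Step 8: smallest deg-1 vertex = 8, p_8 = 9. Add edge {8,9}. Now deg[8]=0, deg[9]=1.
Step 9: smallest deg-1 vertex = 9, p_9 = 1. Add edge {1,9}. Now deg[9]=0, deg[1]=1.
Final: two remaining deg-1 vertices are 1, 11. Add edge {1,11}.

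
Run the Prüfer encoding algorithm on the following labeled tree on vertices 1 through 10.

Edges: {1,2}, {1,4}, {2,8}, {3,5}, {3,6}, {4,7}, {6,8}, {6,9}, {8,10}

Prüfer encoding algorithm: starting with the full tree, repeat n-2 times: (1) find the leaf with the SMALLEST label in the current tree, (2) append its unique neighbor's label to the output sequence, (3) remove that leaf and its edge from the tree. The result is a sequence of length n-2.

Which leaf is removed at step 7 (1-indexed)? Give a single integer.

Answer: 9

Derivation:
Step 1: current leaves = {5,7,9,10}. Remove leaf 5 (neighbor: 3).
Step 2: current leaves = {3,7,9,10}. Remove leaf 3 (neighbor: 6).
Step 3: current leaves = {7,9,10}. Remove leaf 7 (neighbor: 4).
Step 4: current leaves = {4,9,10}. Remove leaf 4 (neighbor: 1).
Step 5: current leaves = {1,9,10}. Remove leaf 1 (neighbor: 2).
Step 6: current leaves = {2,9,10}. Remove leaf 2 (neighbor: 8).
Step 7: current leaves = {9,10}. Remove leaf 9 (neighbor: 6).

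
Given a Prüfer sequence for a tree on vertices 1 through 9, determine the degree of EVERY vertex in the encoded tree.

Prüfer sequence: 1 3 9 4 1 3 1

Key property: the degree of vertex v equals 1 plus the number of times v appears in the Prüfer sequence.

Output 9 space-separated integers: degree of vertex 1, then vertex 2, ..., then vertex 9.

p_1 = 1: count[1] becomes 1
p_2 = 3: count[3] becomes 1
p_3 = 9: count[9] becomes 1
p_4 = 4: count[4] becomes 1
p_5 = 1: count[1] becomes 2
p_6 = 3: count[3] becomes 2
p_7 = 1: count[1] becomes 3
Degrees (1 + count): deg[1]=1+3=4, deg[2]=1+0=1, deg[3]=1+2=3, deg[4]=1+1=2, deg[5]=1+0=1, deg[6]=1+0=1, deg[7]=1+0=1, deg[8]=1+0=1, deg[9]=1+1=2

Answer: 4 1 3 2 1 1 1 1 2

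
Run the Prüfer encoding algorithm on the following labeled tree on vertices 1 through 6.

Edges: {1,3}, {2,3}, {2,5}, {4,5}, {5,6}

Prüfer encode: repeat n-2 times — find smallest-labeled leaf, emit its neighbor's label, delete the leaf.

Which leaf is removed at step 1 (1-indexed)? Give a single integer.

Answer: 1

Derivation:
Step 1: current leaves = {1,4,6}. Remove leaf 1 (neighbor: 3).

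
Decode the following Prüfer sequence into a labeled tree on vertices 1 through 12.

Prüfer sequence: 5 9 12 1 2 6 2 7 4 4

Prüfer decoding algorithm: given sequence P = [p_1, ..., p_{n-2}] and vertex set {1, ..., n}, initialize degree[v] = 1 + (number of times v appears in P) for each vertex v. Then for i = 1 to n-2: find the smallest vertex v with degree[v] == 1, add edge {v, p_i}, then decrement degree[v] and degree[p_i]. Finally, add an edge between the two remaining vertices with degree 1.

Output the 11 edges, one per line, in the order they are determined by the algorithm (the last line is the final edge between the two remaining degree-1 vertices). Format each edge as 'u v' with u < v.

Answer: 3 5
5 9
8 12
1 9
1 2
6 10
2 6
2 7
4 7
4 11
4 12

Derivation:
Initial degrees: {1:2, 2:3, 3:1, 4:3, 5:2, 6:2, 7:2, 8:1, 9:2, 10:1, 11:1, 12:2}
Step 1: smallest deg-1 vertex = 3, p_1 = 5. Add edge {3,5}. Now deg[3]=0, deg[5]=1.
Step 2: smallest deg-1 vertex = 5, p_2 = 9. Add edge {5,9}. Now deg[5]=0, deg[9]=1.
Step 3: smallest deg-1 vertex = 8, p_3 = 12. Add edge {8,12}. Now deg[8]=0, deg[12]=1.
Step 4: smallest deg-1 vertex = 9, p_4 = 1. Add edge {1,9}. Now deg[9]=0, deg[1]=1.
Step 5: smallest deg-1 vertex = 1, p_5 = 2. Add edge {1,2}. Now deg[1]=0, deg[2]=2.
Step 6: smallest deg-1 vertex = 10, p_6 = 6. Add edge {6,10}. Now deg[10]=0, deg[6]=1.
Step 7: smallest deg-1 vertex = 6, p_7 = 2. Add edge {2,6}. Now deg[6]=0, deg[2]=1.
Step 8: smallest deg-1 vertex = 2, p_8 = 7. Add edge {2,7}. Now deg[2]=0, deg[7]=1.
Step 9: smallest deg-1 vertex = 7, p_9 = 4. Add edge {4,7}. Now deg[7]=0, deg[4]=2.
Step 10: smallest deg-1 vertex = 11, p_10 = 4. Add edge {4,11}. Now deg[11]=0, deg[4]=1.
Final: two remaining deg-1 vertices are 4, 12. Add edge {4,12}.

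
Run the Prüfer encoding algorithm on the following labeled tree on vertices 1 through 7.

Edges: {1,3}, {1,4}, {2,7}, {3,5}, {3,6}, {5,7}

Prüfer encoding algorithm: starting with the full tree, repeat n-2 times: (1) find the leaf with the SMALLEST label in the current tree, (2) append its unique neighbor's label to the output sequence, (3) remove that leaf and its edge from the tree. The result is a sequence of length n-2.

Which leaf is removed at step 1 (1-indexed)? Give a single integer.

Step 1: current leaves = {2,4,6}. Remove leaf 2 (neighbor: 7).

Answer: 2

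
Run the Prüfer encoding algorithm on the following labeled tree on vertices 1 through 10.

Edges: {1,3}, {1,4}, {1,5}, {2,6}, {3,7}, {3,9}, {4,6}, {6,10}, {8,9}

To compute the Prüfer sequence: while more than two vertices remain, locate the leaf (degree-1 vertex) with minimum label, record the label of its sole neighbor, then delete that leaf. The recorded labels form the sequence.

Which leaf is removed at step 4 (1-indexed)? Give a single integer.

Answer: 8

Derivation:
Step 1: current leaves = {2,5,7,8,10}. Remove leaf 2 (neighbor: 6).
Step 2: current leaves = {5,7,8,10}. Remove leaf 5 (neighbor: 1).
Step 3: current leaves = {7,8,10}. Remove leaf 7 (neighbor: 3).
Step 4: current leaves = {8,10}. Remove leaf 8 (neighbor: 9).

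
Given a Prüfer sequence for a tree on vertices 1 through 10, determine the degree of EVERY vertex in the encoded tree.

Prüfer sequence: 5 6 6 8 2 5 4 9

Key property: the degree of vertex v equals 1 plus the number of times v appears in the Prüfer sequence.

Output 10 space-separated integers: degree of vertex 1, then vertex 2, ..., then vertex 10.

p_1 = 5: count[5] becomes 1
p_2 = 6: count[6] becomes 1
p_3 = 6: count[6] becomes 2
p_4 = 8: count[8] becomes 1
p_5 = 2: count[2] becomes 1
p_6 = 5: count[5] becomes 2
p_7 = 4: count[4] becomes 1
p_8 = 9: count[9] becomes 1
Degrees (1 + count): deg[1]=1+0=1, deg[2]=1+1=2, deg[3]=1+0=1, deg[4]=1+1=2, deg[5]=1+2=3, deg[6]=1+2=3, deg[7]=1+0=1, deg[8]=1+1=2, deg[9]=1+1=2, deg[10]=1+0=1

Answer: 1 2 1 2 3 3 1 2 2 1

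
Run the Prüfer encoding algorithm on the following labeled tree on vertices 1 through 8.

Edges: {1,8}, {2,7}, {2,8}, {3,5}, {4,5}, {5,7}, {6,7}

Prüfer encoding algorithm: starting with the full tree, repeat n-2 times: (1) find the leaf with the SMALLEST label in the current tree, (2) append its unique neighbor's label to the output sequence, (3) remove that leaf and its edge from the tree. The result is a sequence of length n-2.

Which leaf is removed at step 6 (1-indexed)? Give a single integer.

Step 1: current leaves = {1,3,4,6}. Remove leaf 1 (neighbor: 8).
Step 2: current leaves = {3,4,6,8}. Remove leaf 3 (neighbor: 5).
Step 3: current leaves = {4,6,8}. Remove leaf 4 (neighbor: 5).
Step 4: current leaves = {5,6,8}. Remove leaf 5 (neighbor: 7).
Step 5: current leaves = {6,8}. Remove leaf 6 (neighbor: 7).
Step 6: current leaves = {7,8}. Remove leaf 7 (neighbor: 2).

Answer: 7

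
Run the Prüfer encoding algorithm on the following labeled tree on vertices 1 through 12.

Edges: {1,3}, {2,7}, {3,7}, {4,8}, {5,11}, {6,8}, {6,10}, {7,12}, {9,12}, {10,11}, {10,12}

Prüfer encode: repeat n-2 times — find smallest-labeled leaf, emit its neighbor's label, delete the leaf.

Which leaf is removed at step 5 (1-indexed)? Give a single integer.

Answer: 5

Derivation:
Step 1: current leaves = {1,2,4,5,9}. Remove leaf 1 (neighbor: 3).
Step 2: current leaves = {2,3,4,5,9}. Remove leaf 2 (neighbor: 7).
Step 3: current leaves = {3,4,5,9}. Remove leaf 3 (neighbor: 7).
Step 4: current leaves = {4,5,7,9}. Remove leaf 4 (neighbor: 8).
Step 5: current leaves = {5,7,8,9}. Remove leaf 5 (neighbor: 11).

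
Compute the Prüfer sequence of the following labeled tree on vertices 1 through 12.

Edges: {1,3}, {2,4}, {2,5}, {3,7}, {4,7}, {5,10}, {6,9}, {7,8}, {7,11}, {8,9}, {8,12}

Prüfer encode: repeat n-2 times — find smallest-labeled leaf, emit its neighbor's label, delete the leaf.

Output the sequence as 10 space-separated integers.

Step 1: leaves = {1,6,10,11,12}. Remove smallest leaf 1, emit neighbor 3.
Step 2: leaves = {3,6,10,11,12}. Remove smallest leaf 3, emit neighbor 7.
Step 3: leaves = {6,10,11,12}. Remove smallest leaf 6, emit neighbor 9.
Step 4: leaves = {9,10,11,12}. Remove smallest leaf 9, emit neighbor 8.
Step 5: leaves = {10,11,12}. Remove smallest leaf 10, emit neighbor 5.
Step 6: leaves = {5,11,12}. Remove smallest leaf 5, emit neighbor 2.
Step 7: leaves = {2,11,12}. Remove smallest leaf 2, emit neighbor 4.
Step 8: leaves = {4,11,12}. Remove smallest leaf 4, emit neighbor 7.
Step 9: leaves = {11,12}. Remove smallest leaf 11, emit neighbor 7.
Step 10: leaves = {7,12}. Remove smallest leaf 7, emit neighbor 8.
Done: 2 vertices remain (8, 12). Sequence = [3 7 9 8 5 2 4 7 7 8]

Answer: 3 7 9 8 5 2 4 7 7 8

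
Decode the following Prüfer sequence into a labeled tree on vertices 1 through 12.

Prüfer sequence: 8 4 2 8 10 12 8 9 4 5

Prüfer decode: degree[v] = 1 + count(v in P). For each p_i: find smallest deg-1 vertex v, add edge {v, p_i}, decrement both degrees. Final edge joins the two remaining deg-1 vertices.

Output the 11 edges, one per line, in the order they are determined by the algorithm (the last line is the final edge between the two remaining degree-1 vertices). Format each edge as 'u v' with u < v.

Answer: 1 8
3 4
2 6
2 8
7 10
10 12
8 11
8 9
4 9
4 5
5 12

Derivation:
Initial degrees: {1:1, 2:2, 3:1, 4:3, 5:2, 6:1, 7:1, 8:4, 9:2, 10:2, 11:1, 12:2}
Step 1: smallest deg-1 vertex = 1, p_1 = 8. Add edge {1,8}. Now deg[1]=0, deg[8]=3.
Step 2: smallest deg-1 vertex = 3, p_2 = 4. Add edge {3,4}. Now deg[3]=0, deg[4]=2.
Step 3: smallest deg-1 vertex = 6, p_3 = 2. Add edge {2,6}. Now deg[6]=0, deg[2]=1.
Step 4: smallest deg-1 vertex = 2, p_4 = 8. Add edge {2,8}. Now deg[2]=0, deg[8]=2.
Step 5: smallest deg-1 vertex = 7, p_5 = 10. Add edge {7,10}. Now deg[7]=0, deg[10]=1.
Step 6: smallest deg-1 vertex = 10, p_6 = 12. Add edge {10,12}. Now deg[10]=0, deg[12]=1.
Step 7: smallest deg-1 vertex = 11, p_7 = 8. Add edge {8,11}. Now deg[11]=0, deg[8]=1.
Step 8: smallest deg-1 vertex = 8, p_8 = 9. Add edge {8,9}. Now deg[8]=0, deg[9]=1.
Step 9: smallest deg-1 vertex = 9, p_9 = 4. Add edge {4,9}. Now deg[9]=0, deg[4]=1.
Step 10: smallest deg-1 vertex = 4, p_10 = 5. Add edge {4,5}. Now deg[4]=0, deg[5]=1.
Final: two remaining deg-1 vertices are 5, 12. Add edge {5,12}.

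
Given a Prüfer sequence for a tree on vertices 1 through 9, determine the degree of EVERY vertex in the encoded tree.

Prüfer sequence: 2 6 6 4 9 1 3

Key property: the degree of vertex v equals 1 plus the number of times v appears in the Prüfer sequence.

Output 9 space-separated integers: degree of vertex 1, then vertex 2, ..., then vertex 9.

Answer: 2 2 2 2 1 3 1 1 2

Derivation:
p_1 = 2: count[2] becomes 1
p_2 = 6: count[6] becomes 1
p_3 = 6: count[6] becomes 2
p_4 = 4: count[4] becomes 1
p_5 = 9: count[9] becomes 1
p_6 = 1: count[1] becomes 1
p_7 = 3: count[3] becomes 1
Degrees (1 + count): deg[1]=1+1=2, deg[2]=1+1=2, deg[3]=1+1=2, deg[4]=1+1=2, deg[5]=1+0=1, deg[6]=1+2=3, deg[7]=1+0=1, deg[8]=1+0=1, deg[9]=1+1=2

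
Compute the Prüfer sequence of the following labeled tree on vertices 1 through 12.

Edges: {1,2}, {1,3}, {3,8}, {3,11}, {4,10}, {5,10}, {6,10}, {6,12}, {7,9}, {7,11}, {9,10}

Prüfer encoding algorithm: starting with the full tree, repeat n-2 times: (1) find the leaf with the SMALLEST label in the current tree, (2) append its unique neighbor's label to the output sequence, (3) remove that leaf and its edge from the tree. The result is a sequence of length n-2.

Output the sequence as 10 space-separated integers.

Step 1: leaves = {2,4,5,8,12}. Remove smallest leaf 2, emit neighbor 1.
Step 2: leaves = {1,4,5,8,12}. Remove smallest leaf 1, emit neighbor 3.
Step 3: leaves = {4,5,8,12}. Remove smallest leaf 4, emit neighbor 10.
Step 4: leaves = {5,8,12}. Remove smallest leaf 5, emit neighbor 10.
Step 5: leaves = {8,12}. Remove smallest leaf 8, emit neighbor 3.
Step 6: leaves = {3,12}. Remove smallest leaf 3, emit neighbor 11.
Step 7: leaves = {11,12}. Remove smallest leaf 11, emit neighbor 7.
Step 8: leaves = {7,12}. Remove smallest leaf 7, emit neighbor 9.
Step 9: leaves = {9,12}. Remove smallest leaf 9, emit neighbor 10.
Step 10: leaves = {10,12}. Remove smallest leaf 10, emit neighbor 6.
Done: 2 vertices remain (6, 12). Sequence = [1 3 10 10 3 11 7 9 10 6]

Answer: 1 3 10 10 3 11 7 9 10 6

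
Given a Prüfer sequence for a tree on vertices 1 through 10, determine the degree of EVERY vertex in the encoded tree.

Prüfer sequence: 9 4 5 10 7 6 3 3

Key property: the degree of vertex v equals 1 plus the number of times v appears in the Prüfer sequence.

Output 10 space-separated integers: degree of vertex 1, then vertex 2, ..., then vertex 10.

p_1 = 9: count[9] becomes 1
p_2 = 4: count[4] becomes 1
p_3 = 5: count[5] becomes 1
p_4 = 10: count[10] becomes 1
p_5 = 7: count[7] becomes 1
p_6 = 6: count[6] becomes 1
p_7 = 3: count[3] becomes 1
p_8 = 3: count[3] becomes 2
Degrees (1 + count): deg[1]=1+0=1, deg[2]=1+0=1, deg[3]=1+2=3, deg[4]=1+1=2, deg[5]=1+1=2, deg[6]=1+1=2, deg[7]=1+1=2, deg[8]=1+0=1, deg[9]=1+1=2, deg[10]=1+1=2

Answer: 1 1 3 2 2 2 2 1 2 2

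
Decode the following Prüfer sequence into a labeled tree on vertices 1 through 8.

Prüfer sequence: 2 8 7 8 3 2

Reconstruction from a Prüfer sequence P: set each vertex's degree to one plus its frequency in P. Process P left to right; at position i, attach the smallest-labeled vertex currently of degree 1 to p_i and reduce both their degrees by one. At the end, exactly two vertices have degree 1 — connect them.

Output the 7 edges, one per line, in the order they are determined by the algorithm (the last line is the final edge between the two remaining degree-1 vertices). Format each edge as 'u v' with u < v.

Answer: 1 2
4 8
5 7
6 8
3 7
2 3
2 8

Derivation:
Initial degrees: {1:1, 2:3, 3:2, 4:1, 5:1, 6:1, 7:2, 8:3}
Step 1: smallest deg-1 vertex = 1, p_1 = 2. Add edge {1,2}. Now deg[1]=0, deg[2]=2.
Step 2: smallest deg-1 vertex = 4, p_2 = 8. Add edge {4,8}. Now deg[4]=0, deg[8]=2.
Step 3: smallest deg-1 vertex = 5, p_3 = 7. Add edge {5,7}. Now deg[5]=0, deg[7]=1.
Step 4: smallest deg-1 vertex = 6, p_4 = 8. Add edge {6,8}. Now deg[6]=0, deg[8]=1.
Step 5: smallest deg-1 vertex = 7, p_5 = 3. Add edge {3,7}. Now deg[7]=0, deg[3]=1.
Step 6: smallest deg-1 vertex = 3, p_6 = 2. Add edge {2,3}. Now deg[3]=0, deg[2]=1.
Final: two remaining deg-1 vertices are 2, 8. Add edge {2,8}.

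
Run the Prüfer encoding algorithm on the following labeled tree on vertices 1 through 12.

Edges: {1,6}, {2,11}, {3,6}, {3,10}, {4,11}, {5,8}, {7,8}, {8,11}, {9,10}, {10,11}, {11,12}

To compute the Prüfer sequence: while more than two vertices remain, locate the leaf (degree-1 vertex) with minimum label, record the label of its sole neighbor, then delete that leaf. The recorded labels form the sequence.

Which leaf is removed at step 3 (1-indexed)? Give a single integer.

Step 1: current leaves = {1,2,4,5,7,9,12}. Remove leaf 1 (neighbor: 6).
Step 2: current leaves = {2,4,5,6,7,9,12}. Remove leaf 2 (neighbor: 11).
Step 3: current leaves = {4,5,6,7,9,12}. Remove leaf 4 (neighbor: 11).

Answer: 4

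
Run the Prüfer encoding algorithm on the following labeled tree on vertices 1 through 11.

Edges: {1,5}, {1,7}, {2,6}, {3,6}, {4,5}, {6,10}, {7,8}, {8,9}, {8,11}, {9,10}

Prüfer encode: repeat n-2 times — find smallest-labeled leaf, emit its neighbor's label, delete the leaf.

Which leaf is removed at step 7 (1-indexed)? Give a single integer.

Answer: 7

Derivation:
Step 1: current leaves = {2,3,4,11}. Remove leaf 2 (neighbor: 6).
Step 2: current leaves = {3,4,11}. Remove leaf 3 (neighbor: 6).
Step 3: current leaves = {4,6,11}. Remove leaf 4 (neighbor: 5).
Step 4: current leaves = {5,6,11}. Remove leaf 5 (neighbor: 1).
Step 5: current leaves = {1,6,11}. Remove leaf 1 (neighbor: 7).
Step 6: current leaves = {6,7,11}. Remove leaf 6 (neighbor: 10).
Step 7: current leaves = {7,10,11}. Remove leaf 7 (neighbor: 8).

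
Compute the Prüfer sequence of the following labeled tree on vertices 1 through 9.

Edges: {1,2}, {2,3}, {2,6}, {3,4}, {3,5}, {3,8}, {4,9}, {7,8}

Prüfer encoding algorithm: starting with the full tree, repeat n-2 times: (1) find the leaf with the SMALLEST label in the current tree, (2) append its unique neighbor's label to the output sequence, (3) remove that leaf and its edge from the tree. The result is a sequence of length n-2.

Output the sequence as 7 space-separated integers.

Step 1: leaves = {1,5,6,7,9}. Remove smallest leaf 1, emit neighbor 2.
Step 2: leaves = {5,6,7,9}. Remove smallest leaf 5, emit neighbor 3.
Step 3: leaves = {6,7,9}. Remove smallest leaf 6, emit neighbor 2.
Step 4: leaves = {2,7,9}. Remove smallest leaf 2, emit neighbor 3.
Step 5: leaves = {7,9}. Remove smallest leaf 7, emit neighbor 8.
Step 6: leaves = {8,9}. Remove smallest leaf 8, emit neighbor 3.
Step 7: leaves = {3,9}. Remove smallest leaf 3, emit neighbor 4.
Done: 2 vertices remain (4, 9). Sequence = [2 3 2 3 8 3 4]

Answer: 2 3 2 3 8 3 4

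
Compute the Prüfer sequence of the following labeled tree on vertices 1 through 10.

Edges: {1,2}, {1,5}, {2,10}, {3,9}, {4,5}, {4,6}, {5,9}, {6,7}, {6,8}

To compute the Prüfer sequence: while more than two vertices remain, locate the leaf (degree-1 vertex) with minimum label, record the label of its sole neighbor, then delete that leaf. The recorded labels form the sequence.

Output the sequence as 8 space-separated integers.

Step 1: leaves = {3,7,8,10}. Remove smallest leaf 3, emit neighbor 9.
Step 2: leaves = {7,8,9,10}. Remove smallest leaf 7, emit neighbor 6.
Step 3: leaves = {8,9,10}. Remove smallest leaf 8, emit neighbor 6.
Step 4: leaves = {6,9,10}. Remove smallest leaf 6, emit neighbor 4.
Step 5: leaves = {4,9,10}. Remove smallest leaf 4, emit neighbor 5.
Step 6: leaves = {9,10}. Remove smallest leaf 9, emit neighbor 5.
Step 7: leaves = {5,10}. Remove smallest leaf 5, emit neighbor 1.
Step 8: leaves = {1,10}. Remove smallest leaf 1, emit neighbor 2.
Done: 2 vertices remain (2, 10). Sequence = [9 6 6 4 5 5 1 2]

Answer: 9 6 6 4 5 5 1 2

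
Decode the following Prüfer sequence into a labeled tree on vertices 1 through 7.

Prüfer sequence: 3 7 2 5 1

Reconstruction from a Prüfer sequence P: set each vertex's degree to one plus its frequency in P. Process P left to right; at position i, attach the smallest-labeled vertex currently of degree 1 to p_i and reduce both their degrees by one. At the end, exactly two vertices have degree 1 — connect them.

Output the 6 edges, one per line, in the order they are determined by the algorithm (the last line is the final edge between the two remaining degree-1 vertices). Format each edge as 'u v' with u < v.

Initial degrees: {1:2, 2:2, 3:2, 4:1, 5:2, 6:1, 7:2}
Step 1: smallest deg-1 vertex = 4, p_1 = 3. Add edge {3,4}. Now deg[4]=0, deg[3]=1.
Step 2: smallest deg-1 vertex = 3, p_2 = 7. Add edge {3,7}. Now deg[3]=0, deg[7]=1.
Step 3: smallest deg-1 vertex = 6, p_3 = 2. Add edge {2,6}. Now deg[6]=0, deg[2]=1.
Step 4: smallest deg-1 vertex = 2, p_4 = 5. Add edge {2,5}. Now deg[2]=0, deg[5]=1.
Step 5: smallest deg-1 vertex = 5, p_5 = 1. Add edge {1,5}. Now deg[5]=0, deg[1]=1.
Final: two remaining deg-1 vertices are 1, 7. Add edge {1,7}.

Answer: 3 4
3 7
2 6
2 5
1 5
1 7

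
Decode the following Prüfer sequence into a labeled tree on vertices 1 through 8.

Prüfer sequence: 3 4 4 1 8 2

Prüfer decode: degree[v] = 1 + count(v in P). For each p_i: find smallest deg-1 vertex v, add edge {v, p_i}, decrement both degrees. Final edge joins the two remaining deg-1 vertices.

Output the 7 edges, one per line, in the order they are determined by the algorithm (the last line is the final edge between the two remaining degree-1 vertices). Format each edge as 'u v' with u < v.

Initial degrees: {1:2, 2:2, 3:2, 4:3, 5:1, 6:1, 7:1, 8:2}
Step 1: smallest deg-1 vertex = 5, p_1 = 3. Add edge {3,5}. Now deg[5]=0, deg[3]=1.
Step 2: smallest deg-1 vertex = 3, p_2 = 4. Add edge {3,4}. Now deg[3]=0, deg[4]=2.
Step 3: smallest deg-1 vertex = 6, p_3 = 4. Add edge {4,6}. Now deg[6]=0, deg[4]=1.
Step 4: smallest deg-1 vertex = 4, p_4 = 1. Add edge {1,4}. Now deg[4]=0, deg[1]=1.
Step 5: smallest deg-1 vertex = 1, p_5 = 8. Add edge {1,8}. Now deg[1]=0, deg[8]=1.
Step 6: smallest deg-1 vertex = 7, p_6 = 2. Add edge {2,7}. Now deg[7]=0, deg[2]=1.
Final: two remaining deg-1 vertices are 2, 8. Add edge {2,8}.

Answer: 3 5
3 4
4 6
1 4
1 8
2 7
2 8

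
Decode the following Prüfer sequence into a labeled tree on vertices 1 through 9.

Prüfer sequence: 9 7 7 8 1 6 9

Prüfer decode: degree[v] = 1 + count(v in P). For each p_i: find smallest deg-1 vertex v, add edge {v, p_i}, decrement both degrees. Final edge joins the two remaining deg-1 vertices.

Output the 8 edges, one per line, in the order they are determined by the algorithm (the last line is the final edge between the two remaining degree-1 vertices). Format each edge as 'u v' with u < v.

Answer: 2 9
3 7
4 7
5 8
1 7
1 6
6 9
8 9

Derivation:
Initial degrees: {1:2, 2:1, 3:1, 4:1, 5:1, 6:2, 7:3, 8:2, 9:3}
Step 1: smallest deg-1 vertex = 2, p_1 = 9. Add edge {2,9}. Now deg[2]=0, deg[9]=2.
Step 2: smallest deg-1 vertex = 3, p_2 = 7. Add edge {3,7}. Now deg[3]=0, deg[7]=2.
Step 3: smallest deg-1 vertex = 4, p_3 = 7. Add edge {4,7}. Now deg[4]=0, deg[7]=1.
Step 4: smallest deg-1 vertex = 5, p_4 = 8. Add edge {5,8}. Now deg[5]=0, deg[8]=1.
Step 5: smallest deg-1 vertex = 7, p_5 = 1. Add edge {1,7}. Now deg[7]=0, deg[1]=1.
Step 6: smallest deg-1 vertex = 1, p_6 = 6. Add edge {1,6}. Now deg[1]=0, deg[6]=1.
Step 7: smallest deg-1 vertex = 6, p_7 = 9. Add edge {6,9}. Now deg[6]=0, deg[9]=1.
Final: two remaining deg-1 vertices are 8, 9. Add edge {8,9}.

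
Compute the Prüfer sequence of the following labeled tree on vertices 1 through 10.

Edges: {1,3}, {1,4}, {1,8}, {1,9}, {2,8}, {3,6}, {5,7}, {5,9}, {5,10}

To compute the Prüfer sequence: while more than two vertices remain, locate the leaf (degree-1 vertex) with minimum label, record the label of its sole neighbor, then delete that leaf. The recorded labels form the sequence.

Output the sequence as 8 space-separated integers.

Answer: 8 1 3 1 5 1 9 5

Derivation:
Step 1: leaves = {2,4,6,7,10}. Remove smallest leaf 2, emit neighbor 8.
Step 2: leaves = {4,6,7,8,10}. Remove smallest leaf 4, emit neighbor 1.
Step 3: leaves = {6,7,8,10}. Remove smallest leaf 6, emit neighbor 3.
Step 4: leaves = {3,7,8,10}. Remove smallest leaf 3, emit neighbor 1.
Step 5: leaves = {7,8,10}. Remove smallest leaf 7, emit neighbor 5.
Step 6: leaves = {8,10}. Remove smallest leaf 8, emit neighbor 1.
Step 7: leaves = {1,10}. Remove smallest leaf 1, emit neighbor 9.
Step 8: leaves = {9,10}. Remove smallest leaf 9, emit neighbor 5.
Done: 2 vertices remain (5, 10). Sequence = [8 1 3 1 5 1 9 5]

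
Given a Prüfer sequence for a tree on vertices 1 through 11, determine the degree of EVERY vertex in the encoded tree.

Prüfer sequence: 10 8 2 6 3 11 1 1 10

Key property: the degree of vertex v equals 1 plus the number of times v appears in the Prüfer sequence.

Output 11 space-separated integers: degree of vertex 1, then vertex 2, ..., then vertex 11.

p_1 = 10: count[10] becomes 1
p_2 = 8: count[8] becomes 1
p_3 = 2: count[2] becomes 1
p_4 = 6: count[6] becomes 1
p_5 = 3: count[3] becomes 1
p_6 = 11: count[11] becomes 1
p_7 = 1: count[1] becomes 1
p_8 = 1: count[1] becomes 2
p_9 = 10: count[10] becomes 2
Degrees (1 + count): deg[1]=1+2=3, deg[2]=1+1=2, deg[3]=1+1=2, deg[4]=1+0=1, deg[5]=1+0=1, deg[6]=1+1=2, deg[7]=1+0=1, deg[8]=1+1=2, deg[9]=1+0=1, deg[10]=1+2=3, deg[11]=1+1=2

Answer: 3 2 2 1 1 2 1 2 1 3 2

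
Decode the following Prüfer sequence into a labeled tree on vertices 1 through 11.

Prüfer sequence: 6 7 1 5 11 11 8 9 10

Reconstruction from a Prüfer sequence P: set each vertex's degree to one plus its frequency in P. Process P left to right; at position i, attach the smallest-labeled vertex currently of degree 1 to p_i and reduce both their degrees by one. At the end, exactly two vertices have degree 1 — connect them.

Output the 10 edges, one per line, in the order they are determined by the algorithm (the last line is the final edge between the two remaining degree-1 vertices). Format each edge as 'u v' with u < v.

Initial degrees: {1:2, 2:1, 3:1, 4:1, 5:2, 6:2, 7:2, 8:2, 9:2, 10:2, 11:3}
Step 1: smallest deg-1 vertex = 2, p_1 = 6. Add edge {2,6}. Now deg[2]=0, deg[6]=1.
Step 2: smallest deg-1 vertex = 3, p_2 = 7. Add edge {3,7}. Now deg[3]=0, deg[7]=1.
Step 3: smallest deg-1 vertex = 4, p_3 = 1. Add edge {1,4}. Now deg[4]=0, deg[1]=1.
Step 4: smallest deg-1 vertex = 1, p_4 = 5. Add edge {1,5}. Now deg[1]=0, deg[5]=1.
Step 5: smallest deg-1 vertex = 5, p_5 = 11. Add edge {5,11}. Now deg[5]=0, deg[11]=2.
Step 6: smallest deg-1 vertex = 6, p_6 = 11. Add edge {6,11}. Now deg[6]=0, deg[11]=1.
Step 7: smallest deg-1 vertex = 7, p_7 = 8. Add edge {7,8}. Now deg[7]=0, deg[8]=1.
Step 8: smallest deg-1 vertex = 8, p_8 = 9. Add edge {8,9}. Now deg[8]=0, deg[9]=1.
Step 9: smallest deg-1 vertex = 9, p_9 = 10. Add edge {9,10}. Now deg[9]=0, deg[10]=1.
Final: two remaining deg-1 vertices are 10, 11. Add edge {10,11}.

Answer: 2 6
3 7
1 4
1 5
5 11
6 11
7 8
8 9
9 10
10 11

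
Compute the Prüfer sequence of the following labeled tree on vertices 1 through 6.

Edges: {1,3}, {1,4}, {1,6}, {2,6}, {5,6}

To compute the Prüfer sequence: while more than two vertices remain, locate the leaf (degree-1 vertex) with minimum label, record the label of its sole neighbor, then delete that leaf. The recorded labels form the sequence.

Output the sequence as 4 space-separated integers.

Answer: 6 1 1 6

Derivation:
Step 1: leaves = {2,3,4,5}. Remove smallest leaf 2, emit neighbor 6.
Step 2: leaves = {3,4,5}. Remove smallest leaf 3, emit neighbor 1.
Step 3: leaves = {4,5}. Remove smallest leaf 4, emit neighbor 1.
Step 4: leaves = {1,5}. Remove smallest leaf 1, emit neighbor 6.
Done: 2 vertices remain (5, 6). Sequence = [6 1 1 6]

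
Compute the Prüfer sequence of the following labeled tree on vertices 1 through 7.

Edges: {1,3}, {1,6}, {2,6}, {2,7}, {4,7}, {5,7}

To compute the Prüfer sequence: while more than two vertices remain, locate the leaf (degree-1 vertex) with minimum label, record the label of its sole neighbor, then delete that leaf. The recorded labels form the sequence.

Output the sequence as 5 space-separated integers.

Answer: 1 6 7 7 2

Derivation:
Step 1: leaves = {3,4,5}. Remove smallest leaf 3, emit neighbor 1.
Step 2: leaves = {1,4,5}. Remove smallest leaf 1, emit neighbor 6.
Step 3: leaves = {4,5,6}. Remove smallest leaf 4, emit neighbor 7.
Step 4: leaves = {5,6}. Remove smallest leaf 5, emit neighbor 7.
Step 5: leaves = {6,7}. Remove smallest leaf 6, emit neighbor 2.
Done: 2 vertices remain (2, 7). Sequence = [1 6 7 7 2]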